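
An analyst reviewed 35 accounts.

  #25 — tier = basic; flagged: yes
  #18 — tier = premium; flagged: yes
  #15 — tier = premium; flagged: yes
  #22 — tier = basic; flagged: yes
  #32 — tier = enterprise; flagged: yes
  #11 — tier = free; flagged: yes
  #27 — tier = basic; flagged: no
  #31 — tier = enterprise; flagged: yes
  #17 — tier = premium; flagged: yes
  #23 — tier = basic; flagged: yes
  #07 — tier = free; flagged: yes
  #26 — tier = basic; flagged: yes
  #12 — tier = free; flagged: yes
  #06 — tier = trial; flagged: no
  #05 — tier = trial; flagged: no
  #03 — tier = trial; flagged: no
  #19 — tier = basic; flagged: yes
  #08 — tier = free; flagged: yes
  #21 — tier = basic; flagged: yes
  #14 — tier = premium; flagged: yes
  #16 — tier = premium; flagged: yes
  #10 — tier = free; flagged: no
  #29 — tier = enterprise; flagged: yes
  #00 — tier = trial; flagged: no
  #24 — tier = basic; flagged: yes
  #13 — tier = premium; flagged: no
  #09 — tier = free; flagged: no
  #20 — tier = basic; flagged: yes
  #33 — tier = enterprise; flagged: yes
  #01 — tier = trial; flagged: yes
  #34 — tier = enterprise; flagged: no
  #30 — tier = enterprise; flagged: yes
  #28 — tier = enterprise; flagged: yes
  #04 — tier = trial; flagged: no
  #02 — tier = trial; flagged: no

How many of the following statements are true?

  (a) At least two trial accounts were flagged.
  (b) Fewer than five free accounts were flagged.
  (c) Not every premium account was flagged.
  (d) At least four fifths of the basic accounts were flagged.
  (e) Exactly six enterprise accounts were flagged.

4

(a) trial: |A| = 7, |A ∩ B| = 1; needs |A ∩ B| ≥ 2 — false.
(b) free: |A| = 6, |A ∩ B| = 4; needs |A ∩ B| < 5 — true.
(c) premium: |A| = 6, |A ∩ B| = 5; needs A ⊄ B (|A ∖ B| ≥ 1) — true.
(d) basic: |A| = 9, |A ∩ B| = 8; needs |A ∩ B| / |A| ≥ 4/5 — true.
(e) enterprise: |A| = 7, |A ∩ B| = 6; needs |A ∩ B| = 6 — true.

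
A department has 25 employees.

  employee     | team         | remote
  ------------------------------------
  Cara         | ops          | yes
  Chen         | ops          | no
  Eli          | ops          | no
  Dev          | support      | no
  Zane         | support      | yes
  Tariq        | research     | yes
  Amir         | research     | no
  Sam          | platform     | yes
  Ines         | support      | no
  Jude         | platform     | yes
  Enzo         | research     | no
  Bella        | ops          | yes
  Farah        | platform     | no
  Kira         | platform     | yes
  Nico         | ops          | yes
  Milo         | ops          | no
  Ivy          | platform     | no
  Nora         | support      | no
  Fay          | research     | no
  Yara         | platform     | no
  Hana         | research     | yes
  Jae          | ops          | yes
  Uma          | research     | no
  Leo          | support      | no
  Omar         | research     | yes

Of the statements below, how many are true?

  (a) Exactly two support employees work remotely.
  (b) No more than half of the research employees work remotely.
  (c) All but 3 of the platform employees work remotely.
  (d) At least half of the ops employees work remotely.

3

(a) support: |A| = 5, |A ∩ B| = 1; needs |A ∩ B| = 2 — false.
(b) research: |A| = 7, |A ∩ B| = 3; needs |A ∩ B| ≤ |A ∖ B| — true.
(c) platform: |A| = 6, |A ∩ B| = 3; needs |A ∖ B| = 3 — true.
(d) ops: |A| = 7, |A ∩ B| = 4; needs |A ∩ B| ≥ |A ∖ B| — true.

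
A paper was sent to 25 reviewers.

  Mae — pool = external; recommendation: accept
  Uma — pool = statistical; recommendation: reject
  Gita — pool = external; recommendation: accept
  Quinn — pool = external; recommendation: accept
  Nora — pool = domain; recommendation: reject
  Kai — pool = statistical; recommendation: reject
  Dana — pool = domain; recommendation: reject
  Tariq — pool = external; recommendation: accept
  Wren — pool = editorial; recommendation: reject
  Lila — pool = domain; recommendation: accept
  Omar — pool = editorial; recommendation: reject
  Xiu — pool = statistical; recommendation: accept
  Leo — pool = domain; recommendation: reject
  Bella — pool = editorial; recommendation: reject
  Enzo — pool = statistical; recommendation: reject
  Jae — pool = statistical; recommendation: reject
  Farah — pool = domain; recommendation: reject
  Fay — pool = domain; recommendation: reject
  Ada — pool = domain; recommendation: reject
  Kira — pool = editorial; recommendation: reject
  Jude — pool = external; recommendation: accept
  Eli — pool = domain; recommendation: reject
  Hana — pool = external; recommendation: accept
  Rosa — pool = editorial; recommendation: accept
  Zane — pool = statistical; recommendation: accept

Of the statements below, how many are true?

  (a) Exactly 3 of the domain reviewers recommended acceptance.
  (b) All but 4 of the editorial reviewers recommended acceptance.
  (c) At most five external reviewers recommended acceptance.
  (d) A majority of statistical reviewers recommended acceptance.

1

(a) domain: |A| = 8, |A ∩ B| = 1; needs |A ∩ B| = 3 — false.
(b) editorial: |A| = 5, |A ∩ B| = 1; needs |A ∖ B| = 4 — true.
(c) external: |A| = 6, |A ∩ B| = 6; needs |A ∩ B| ≤ 5 — false.
(d) statistical: |A| = 6, |A ∩ B| = 2; needs |A ∩ B| > |A ∖ B| — false.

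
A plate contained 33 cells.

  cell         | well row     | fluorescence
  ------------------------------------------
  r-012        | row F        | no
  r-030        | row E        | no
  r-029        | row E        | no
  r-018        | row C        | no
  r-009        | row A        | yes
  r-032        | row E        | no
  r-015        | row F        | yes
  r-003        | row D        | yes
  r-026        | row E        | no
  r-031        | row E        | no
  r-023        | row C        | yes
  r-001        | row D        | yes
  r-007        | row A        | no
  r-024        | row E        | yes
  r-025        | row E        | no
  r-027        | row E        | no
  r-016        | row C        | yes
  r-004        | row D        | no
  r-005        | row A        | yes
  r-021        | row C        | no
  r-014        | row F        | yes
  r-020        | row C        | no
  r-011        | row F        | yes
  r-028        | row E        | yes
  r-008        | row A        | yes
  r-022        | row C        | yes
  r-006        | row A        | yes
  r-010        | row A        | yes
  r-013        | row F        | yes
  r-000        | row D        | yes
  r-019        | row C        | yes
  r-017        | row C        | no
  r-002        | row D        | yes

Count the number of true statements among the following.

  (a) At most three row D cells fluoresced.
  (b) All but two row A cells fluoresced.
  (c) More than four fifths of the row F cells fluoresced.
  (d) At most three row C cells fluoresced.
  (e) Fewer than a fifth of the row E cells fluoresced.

(a) row D: |A| = 5, |A ∩ B| = 4; needs |A ∩ B| ≤ 3 — false.
(b) row A: |A| = 6, |A ∩ B| = 5; needs |A ∖ B| = 2 — false.
(c) row F: |A| = 5, |A ∩ B| = 4; needs |A ∩ B| / |A| > 4/5 — false.
(d) row C: |A| = 8, |A ∩ B| = 4; needs |A ∩ B| ≤ 3 — false.
(e) row E: |A| = 9, |A ∩ B| = 2; needs |A ∩ B| / |A| < 1/5 — false.

0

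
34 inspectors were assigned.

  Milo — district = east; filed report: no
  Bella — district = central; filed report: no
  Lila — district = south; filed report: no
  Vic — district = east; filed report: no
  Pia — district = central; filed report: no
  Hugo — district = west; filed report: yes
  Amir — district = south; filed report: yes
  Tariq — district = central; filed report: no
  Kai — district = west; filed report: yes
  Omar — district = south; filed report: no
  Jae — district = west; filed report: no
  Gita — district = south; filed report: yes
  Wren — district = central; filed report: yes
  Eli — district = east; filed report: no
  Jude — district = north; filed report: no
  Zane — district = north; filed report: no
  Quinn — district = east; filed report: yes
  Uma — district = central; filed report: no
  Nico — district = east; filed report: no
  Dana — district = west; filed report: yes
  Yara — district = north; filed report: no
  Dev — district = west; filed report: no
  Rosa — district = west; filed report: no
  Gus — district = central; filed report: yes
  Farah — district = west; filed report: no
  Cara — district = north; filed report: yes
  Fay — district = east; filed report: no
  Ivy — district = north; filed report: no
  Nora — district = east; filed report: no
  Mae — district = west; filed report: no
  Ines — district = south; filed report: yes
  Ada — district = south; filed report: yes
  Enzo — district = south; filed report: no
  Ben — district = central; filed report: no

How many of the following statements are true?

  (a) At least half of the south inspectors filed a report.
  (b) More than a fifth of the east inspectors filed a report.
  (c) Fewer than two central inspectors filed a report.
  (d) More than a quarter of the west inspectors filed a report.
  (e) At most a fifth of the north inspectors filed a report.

(a) south: |A| = 7, |A ∩ B| = 4; needs |A ∩ B| ≥ |A ∖ B| — true.
(b) east: |A| = 7, |A ∩ B| = 1; needs |A ∩ B| / |A| > 1/5 — false.
(c) central: |A| = 7, |A ∩ B| = 2; needs |A ∩ B| < 2 — false.
(d) west: |A| = 8, |A ∩ B| = 3; needs |A ∩ B| / |A| > 1/4 — true.
(e) north: |A| = 5, |A ∩ B| = 1; needs |A ∩ B| / |A| ≤ 1/5 — true.

3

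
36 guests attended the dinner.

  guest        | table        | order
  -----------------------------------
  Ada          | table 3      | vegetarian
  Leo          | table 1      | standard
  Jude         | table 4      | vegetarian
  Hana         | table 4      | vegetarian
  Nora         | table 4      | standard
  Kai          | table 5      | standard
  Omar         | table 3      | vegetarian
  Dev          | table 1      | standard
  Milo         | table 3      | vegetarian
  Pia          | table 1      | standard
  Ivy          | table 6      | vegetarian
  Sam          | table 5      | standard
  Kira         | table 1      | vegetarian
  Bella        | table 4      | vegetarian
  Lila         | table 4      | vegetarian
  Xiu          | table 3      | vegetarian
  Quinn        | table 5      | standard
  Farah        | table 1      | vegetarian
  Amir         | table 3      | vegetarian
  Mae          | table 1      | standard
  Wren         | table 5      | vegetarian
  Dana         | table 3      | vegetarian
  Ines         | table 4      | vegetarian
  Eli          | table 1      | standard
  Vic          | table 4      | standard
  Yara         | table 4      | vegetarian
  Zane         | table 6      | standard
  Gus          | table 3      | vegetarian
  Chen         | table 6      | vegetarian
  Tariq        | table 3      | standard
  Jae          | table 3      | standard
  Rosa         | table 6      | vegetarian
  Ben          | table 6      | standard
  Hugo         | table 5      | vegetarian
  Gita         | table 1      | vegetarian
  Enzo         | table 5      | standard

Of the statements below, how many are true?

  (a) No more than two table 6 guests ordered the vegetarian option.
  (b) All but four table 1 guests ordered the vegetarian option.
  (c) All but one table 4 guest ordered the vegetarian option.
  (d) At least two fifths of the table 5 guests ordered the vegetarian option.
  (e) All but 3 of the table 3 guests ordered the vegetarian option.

(a) table 6: |A| = 5, |A ∩ B| = 3; needs |A ∩ B| ≤ 2 — false.
(b) table 1: |A| = 8, |A ∩ B| = 3; needs |A ∖ B| = 4 — false.
(c) table 4: |A| = 8, |A ∩ B| = 6; needs |A ∖ B| = 1 — false.
(d) table 5: |A| = 6, |A ∩ B| = 2; needs |A ∩ B| / |A| ≥ 2/5 — false.
(e) table 3: |A| = 9, |A ∩ B| = 7; needs |A ∖ B| = 3 — false.

0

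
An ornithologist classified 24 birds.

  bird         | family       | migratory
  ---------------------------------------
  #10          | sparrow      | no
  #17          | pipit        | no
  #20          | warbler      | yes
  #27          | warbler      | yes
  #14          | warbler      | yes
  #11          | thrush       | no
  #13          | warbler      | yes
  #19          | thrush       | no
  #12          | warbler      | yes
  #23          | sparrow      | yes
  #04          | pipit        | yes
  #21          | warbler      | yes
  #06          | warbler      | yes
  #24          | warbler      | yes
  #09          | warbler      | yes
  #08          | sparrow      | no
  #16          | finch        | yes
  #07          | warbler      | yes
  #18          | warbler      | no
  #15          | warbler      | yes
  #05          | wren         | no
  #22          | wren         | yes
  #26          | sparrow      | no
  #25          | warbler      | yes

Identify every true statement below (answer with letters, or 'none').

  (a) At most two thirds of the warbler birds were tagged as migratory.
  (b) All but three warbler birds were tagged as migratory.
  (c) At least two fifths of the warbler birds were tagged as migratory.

(c)

|A| = 13, |A ∩ B| = 12, |A ∖ B| = 1.
(a) |A ∩ B| / |A| ≤ 2/3: fails.
(b) |A ∖ B| = 3: fails.
(c) |A ∩ B| / |A| ≥ 2/5: holds.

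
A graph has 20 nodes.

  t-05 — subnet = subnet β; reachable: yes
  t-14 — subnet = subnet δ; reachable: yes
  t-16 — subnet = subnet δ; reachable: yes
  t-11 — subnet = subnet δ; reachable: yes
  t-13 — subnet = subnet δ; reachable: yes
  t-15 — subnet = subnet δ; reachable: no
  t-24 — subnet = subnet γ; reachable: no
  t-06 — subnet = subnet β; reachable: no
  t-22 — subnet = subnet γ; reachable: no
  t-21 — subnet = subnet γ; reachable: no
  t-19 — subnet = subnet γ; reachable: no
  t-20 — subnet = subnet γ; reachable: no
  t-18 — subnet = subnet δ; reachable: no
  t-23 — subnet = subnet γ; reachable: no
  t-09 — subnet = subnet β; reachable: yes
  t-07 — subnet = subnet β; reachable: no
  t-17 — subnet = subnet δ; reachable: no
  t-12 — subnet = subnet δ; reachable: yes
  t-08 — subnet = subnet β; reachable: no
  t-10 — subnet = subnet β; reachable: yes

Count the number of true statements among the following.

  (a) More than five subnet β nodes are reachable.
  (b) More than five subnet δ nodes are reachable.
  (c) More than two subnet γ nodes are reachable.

(a) subnet β: |A| = 6, |A ∩ B| = 3; needs |A ∩ B| > 5 — false.
(b) subnet δ: |A| = 8, |A ∩ B| = 5; needs |A ∩ B| > 5 — false.
(c) subnet γ: |A| = 6, |A ∩ B| = 0; needs |A ∩ B| > 2 — false.

0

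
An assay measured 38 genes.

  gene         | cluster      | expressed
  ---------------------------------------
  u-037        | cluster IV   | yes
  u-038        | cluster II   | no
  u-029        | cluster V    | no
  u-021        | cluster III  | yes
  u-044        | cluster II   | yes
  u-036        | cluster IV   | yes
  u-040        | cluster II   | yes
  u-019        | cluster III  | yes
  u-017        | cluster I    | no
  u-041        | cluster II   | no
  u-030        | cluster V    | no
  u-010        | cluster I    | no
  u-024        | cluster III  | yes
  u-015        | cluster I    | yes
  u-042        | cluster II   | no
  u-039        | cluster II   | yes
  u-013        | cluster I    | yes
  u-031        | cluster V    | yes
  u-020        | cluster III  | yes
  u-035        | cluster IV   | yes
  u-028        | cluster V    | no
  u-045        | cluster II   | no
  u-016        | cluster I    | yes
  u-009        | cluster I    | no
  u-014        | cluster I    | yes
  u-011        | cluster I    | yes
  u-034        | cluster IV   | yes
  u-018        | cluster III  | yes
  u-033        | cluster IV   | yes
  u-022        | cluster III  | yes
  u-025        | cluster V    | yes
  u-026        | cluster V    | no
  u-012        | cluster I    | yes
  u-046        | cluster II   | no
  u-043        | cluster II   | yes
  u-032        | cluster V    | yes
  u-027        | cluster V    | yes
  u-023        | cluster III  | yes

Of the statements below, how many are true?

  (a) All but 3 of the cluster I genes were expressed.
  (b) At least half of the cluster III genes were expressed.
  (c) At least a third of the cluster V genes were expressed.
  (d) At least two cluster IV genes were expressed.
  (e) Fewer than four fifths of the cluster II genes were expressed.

5

(a) cluster I: |A| = 9, |A ∩ B| = 6; needs |A ∖ B| = 3 — true.
(b) cluster III: |A| = 7, |A ∩ B| = 7; needs |A ∩ B| ≥ |A ∖ B| — true.
(c) cluster V: |A| = 8, |A ∩ B| = 4; needs |A ∩ B| / |A| ≥ 1/3 — true.
(d) cluster IV: |A| = 5, |A ∩ B| = 5; needs |A ∩ B| ≥ 2 — true.
(e) cluster II: |A| = 9, |A ∩ B| = 4; needs |A ∩ B| / |A| < 4/5 — true.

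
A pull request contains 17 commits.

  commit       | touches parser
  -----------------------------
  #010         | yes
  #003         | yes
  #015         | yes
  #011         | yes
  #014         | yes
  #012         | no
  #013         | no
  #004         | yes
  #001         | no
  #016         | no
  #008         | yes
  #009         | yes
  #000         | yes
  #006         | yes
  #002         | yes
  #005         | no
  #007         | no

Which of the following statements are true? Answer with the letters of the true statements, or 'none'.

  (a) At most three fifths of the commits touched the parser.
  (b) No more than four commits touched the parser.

none

|A| = 17, |A ∩ B| = 11, |A ∖ B| = 6.
(a) |A ∩ B| / |A| ≤ 3/5: fails.
(b) |A ∩ B| ≤ 4: fails.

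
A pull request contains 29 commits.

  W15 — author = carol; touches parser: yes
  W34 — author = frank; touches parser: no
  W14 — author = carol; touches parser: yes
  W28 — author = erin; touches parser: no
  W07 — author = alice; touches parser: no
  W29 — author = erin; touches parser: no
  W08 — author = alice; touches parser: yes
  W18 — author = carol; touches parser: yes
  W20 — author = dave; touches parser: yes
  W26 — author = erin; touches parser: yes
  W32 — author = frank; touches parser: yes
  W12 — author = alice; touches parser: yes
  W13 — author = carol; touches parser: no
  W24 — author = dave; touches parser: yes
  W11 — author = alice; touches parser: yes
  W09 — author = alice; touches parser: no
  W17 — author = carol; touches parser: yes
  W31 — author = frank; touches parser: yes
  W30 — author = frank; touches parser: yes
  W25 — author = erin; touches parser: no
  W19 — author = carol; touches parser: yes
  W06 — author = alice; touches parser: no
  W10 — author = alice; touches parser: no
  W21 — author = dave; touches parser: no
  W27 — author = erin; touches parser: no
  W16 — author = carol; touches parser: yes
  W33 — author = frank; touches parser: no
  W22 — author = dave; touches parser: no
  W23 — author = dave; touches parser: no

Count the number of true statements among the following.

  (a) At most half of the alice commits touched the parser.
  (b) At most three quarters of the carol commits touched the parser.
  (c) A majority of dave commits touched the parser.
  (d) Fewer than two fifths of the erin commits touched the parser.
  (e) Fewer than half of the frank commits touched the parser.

(a) alice: |A| = 7, |A ∩ B| = 3; needs |A ∩ B| ≤ |A ∖ B| — true.
(b) carol: |A| = 7, |A ∩ B| = 6; needs |A ∩ B| / |A| ≤ 3/4 — false.
(c) dave: |A| = 5, |A ∩ B| = 2; needs |A ∩ B| > |A ∖ B| — false.
(d) erin: |A| = 5, |A ∩ B| = 1; needs |A ∩ B| / |A| < 2/5 — true.
(e) frank: |A| = 5, |A ∩ B| = 3; needs |A ∩ B| < |A ∖ B| — false.

2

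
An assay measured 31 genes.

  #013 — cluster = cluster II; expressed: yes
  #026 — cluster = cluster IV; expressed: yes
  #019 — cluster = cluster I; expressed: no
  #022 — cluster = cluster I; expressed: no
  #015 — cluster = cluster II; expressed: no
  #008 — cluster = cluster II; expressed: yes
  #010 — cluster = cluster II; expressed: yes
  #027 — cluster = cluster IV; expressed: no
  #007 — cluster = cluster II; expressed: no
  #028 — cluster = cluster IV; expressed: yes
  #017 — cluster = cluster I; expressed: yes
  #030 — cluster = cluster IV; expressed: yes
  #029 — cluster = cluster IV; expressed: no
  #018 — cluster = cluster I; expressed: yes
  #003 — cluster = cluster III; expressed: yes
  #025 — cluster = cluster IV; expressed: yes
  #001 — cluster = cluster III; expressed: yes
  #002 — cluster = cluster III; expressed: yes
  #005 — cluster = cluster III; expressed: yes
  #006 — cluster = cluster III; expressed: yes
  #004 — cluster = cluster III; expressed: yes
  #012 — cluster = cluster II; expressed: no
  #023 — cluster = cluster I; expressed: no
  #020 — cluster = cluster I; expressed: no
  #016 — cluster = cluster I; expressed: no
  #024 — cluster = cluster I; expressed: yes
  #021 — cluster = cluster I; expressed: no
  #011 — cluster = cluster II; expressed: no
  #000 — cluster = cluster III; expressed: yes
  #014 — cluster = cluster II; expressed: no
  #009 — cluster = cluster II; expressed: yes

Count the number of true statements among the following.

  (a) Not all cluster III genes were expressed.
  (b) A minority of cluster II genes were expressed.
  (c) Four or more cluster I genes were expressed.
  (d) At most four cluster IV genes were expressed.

(a) cluster III: |A| = 7, |A ∩ B| = 7; needs A ⊄ B (|A ∖ B| ≥ 1) — false.
(b) cluster II: |A| = 9, |A ∩ B| = 4; needs |A ∩ B| < |A ∖ B| — true.
(c) cluster I: |A| = 9, |A ∩ B| = 3; needs |A ∩ B| ≥ 4 — false.
(d) cluster IV: |A| = 6, |A ∩ B| = 4; needs |A ∩ B| ≤ 4 — true.

2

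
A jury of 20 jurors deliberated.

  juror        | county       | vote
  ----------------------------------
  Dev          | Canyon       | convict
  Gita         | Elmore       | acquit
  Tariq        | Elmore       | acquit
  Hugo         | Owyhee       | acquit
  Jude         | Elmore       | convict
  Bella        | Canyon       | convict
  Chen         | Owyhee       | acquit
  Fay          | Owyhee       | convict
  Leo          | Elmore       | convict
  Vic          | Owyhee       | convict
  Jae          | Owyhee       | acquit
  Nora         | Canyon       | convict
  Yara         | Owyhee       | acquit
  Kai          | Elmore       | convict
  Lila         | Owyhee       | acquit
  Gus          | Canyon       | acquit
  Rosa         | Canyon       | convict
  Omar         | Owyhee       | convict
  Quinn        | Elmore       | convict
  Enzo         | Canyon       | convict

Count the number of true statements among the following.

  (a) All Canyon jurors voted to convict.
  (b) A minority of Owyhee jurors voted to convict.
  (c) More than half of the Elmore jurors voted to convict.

2

(a) Canyon: |A| = 6, |A ∩ B| = 5; needs A ⊆ B, i.e. every element of A is in B (|A ∖ B| = 0) — false.
(b) Owyhee: |A| = 8, |A ∩ B| = 3; needs |A ∩ B| < |A ∖ B| — true.
(c) Elmore: |A| = 6, |A ∩ B| = 4; needs |A ∩ B| > |A ∖ B| — true.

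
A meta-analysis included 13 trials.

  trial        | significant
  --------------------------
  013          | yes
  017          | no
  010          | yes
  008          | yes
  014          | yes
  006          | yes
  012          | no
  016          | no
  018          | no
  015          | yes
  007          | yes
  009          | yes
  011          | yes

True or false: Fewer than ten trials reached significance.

Truth condition: |A ∩ B| < 10.
A (the restrictor) = {013, 017, 010, 008, 014, 006, 012, 016, 018, 015, 007, 009, 011}, |A| = 13.
A ∩ B = {013, 010, 008, 014, 006, 015, 007, 009, 011}, so |A ∩ B| = 9.
|A ∩ B| = 9, so the statement is true.

True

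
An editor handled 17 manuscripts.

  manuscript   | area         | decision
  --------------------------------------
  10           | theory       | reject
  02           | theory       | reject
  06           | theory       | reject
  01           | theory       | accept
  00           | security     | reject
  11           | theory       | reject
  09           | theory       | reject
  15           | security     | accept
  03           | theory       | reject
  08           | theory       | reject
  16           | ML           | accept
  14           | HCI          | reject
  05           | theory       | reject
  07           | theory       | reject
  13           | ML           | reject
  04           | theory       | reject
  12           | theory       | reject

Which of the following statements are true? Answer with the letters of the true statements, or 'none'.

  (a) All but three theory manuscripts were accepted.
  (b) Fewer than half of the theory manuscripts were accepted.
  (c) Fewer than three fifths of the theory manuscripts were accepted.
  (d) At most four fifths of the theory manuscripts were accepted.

|A| = 12, |A ∩ B| = 1, |A ∖ B| = 11.
(a) |A ∖ B| = 3: fails.
(b) |A ∩ B| < |A ∖ B|: holds.
(c) |A ∩ B| / |A| < 3/5: holds.
(d) |A ∩ B| / |A| ≤ 4/5: holds.

(b), (c), (d)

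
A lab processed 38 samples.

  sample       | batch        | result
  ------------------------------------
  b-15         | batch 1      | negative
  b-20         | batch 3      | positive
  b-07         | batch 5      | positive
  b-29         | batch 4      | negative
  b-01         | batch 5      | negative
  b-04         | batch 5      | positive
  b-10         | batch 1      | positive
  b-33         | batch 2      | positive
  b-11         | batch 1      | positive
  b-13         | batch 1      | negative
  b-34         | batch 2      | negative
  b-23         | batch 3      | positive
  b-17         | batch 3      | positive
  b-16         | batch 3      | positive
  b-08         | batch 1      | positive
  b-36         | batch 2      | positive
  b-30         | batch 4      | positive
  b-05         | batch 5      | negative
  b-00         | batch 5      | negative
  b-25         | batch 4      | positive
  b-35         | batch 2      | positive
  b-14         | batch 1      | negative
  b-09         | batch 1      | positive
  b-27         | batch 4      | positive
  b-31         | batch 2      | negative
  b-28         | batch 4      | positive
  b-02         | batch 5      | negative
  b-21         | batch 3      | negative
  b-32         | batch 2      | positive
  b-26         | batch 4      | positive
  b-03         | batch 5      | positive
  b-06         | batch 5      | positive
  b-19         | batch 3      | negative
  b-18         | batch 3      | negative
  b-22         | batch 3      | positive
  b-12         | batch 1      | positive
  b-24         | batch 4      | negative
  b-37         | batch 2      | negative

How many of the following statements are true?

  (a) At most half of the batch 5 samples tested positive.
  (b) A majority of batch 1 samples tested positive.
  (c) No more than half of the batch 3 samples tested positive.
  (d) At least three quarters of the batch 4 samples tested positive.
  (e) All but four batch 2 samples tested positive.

(a) batch 5: |A| = 8, |A ∩ B| = 4; needs |A ∩ B| ≤ |A ∖ B| — true.
(b) batch 1: |A| = 8, |A ∩ B| = 5; needs |A ∩ B| > |A ∖ B| — true.
(c) batch 3: |A| = 8, |A ∩ B| = 5; needs |A ∩ B| ≤ |A ∖ B| — false.
(d) batch 4: |A| = 7, |A ∩ B| = 5; needs |A ∩ B| / |A| ≥ 3/4 — false.
(e) batch 2: |A| = 7, |A ∩ B| = 4; needs |A ∖ B| = 4 — false.

2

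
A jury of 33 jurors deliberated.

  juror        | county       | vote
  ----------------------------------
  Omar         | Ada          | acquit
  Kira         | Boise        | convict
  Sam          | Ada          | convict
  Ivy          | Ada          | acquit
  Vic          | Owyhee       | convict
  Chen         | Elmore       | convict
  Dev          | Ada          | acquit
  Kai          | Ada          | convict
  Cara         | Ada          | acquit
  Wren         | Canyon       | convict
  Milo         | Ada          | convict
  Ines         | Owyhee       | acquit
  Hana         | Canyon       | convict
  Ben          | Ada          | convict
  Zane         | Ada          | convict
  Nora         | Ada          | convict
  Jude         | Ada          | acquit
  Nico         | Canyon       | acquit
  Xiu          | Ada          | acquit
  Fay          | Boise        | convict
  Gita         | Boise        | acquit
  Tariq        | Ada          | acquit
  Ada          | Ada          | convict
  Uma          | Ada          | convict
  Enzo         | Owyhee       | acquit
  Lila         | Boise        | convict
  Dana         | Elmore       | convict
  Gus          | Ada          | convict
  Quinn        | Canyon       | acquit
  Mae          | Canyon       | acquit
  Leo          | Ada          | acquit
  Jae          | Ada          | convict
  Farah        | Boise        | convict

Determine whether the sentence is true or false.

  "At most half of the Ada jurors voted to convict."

False

'At most half of the Ada jurors voted to convict' holds iff |A ∩ B| ≤ |A ∖ B|.
|A| = 18, |A ∩ B| = 10, |A ∖ B| = 8.
10 > 8, so the statement is false.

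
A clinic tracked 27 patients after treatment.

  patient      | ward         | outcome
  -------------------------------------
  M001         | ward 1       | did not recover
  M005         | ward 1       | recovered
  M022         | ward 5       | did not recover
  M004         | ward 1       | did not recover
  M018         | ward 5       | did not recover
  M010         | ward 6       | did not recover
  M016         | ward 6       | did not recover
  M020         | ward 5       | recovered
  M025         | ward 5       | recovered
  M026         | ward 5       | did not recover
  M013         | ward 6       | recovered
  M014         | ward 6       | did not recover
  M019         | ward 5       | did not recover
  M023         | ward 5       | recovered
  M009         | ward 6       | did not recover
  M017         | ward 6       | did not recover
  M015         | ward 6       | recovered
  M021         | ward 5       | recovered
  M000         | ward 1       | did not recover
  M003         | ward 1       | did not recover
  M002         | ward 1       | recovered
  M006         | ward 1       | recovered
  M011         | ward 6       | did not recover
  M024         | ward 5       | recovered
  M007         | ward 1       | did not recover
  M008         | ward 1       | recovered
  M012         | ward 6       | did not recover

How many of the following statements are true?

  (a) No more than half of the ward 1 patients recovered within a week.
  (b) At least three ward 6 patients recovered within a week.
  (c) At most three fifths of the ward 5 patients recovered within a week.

(a) ward 1: |A| = 9, |A ∩ B| = 4; needs |A ∩ B| ≤ |A ∖ B| — true.
(b) ward 6: |A| = 9, |A ∩ B| = 2; needs |A ∩ B| ≥ 3 — false.
(c) ward 5: |A| = 9, |A ∩ B| = 5; needs |A ∩ B| / |A| ≤ 3/5 — true.

2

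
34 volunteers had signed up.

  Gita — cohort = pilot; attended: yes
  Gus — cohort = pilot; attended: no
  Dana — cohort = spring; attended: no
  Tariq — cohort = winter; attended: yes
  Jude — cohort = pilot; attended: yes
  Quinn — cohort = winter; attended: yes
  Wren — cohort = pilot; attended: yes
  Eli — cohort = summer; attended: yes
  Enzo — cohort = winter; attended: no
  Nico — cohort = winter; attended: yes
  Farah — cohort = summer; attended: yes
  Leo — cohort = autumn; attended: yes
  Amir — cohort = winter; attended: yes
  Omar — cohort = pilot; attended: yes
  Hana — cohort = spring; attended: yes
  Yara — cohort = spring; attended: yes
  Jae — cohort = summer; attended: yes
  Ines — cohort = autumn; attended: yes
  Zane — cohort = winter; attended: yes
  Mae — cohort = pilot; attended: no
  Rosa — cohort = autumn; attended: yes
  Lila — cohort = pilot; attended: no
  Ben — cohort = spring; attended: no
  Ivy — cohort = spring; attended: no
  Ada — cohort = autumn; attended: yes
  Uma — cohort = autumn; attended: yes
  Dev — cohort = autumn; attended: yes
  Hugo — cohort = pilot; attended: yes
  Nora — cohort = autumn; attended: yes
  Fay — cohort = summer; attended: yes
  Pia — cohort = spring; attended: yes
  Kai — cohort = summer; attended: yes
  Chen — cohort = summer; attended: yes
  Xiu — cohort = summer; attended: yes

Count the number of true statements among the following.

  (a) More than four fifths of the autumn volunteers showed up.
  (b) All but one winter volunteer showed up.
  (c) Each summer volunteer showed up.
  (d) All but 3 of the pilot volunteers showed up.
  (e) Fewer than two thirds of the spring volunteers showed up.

5

(a) autumn: |A| = 7, |A ∩ B| = 7; needs |A ∩ B| / |A| > 4/5 — true.
(b) winter: |A| = 6, |A ∩ B| = 5; needs |A ∖ B| = 1 — true.
(c) summer: |A| = 7, |A ∩ B| = 7; needs A ⊆ B, i.e. every element of A is in B (|A ∖ B| = 0) — true.
(d) pilot: |A| = 8, |A ∩ B| = 5; needs |A ∖ B| = 3 — true.
(e) spring: |A| = 6, |A ∩ B| = 3; needs |A ∩ B| / |A| < 2/3 — true.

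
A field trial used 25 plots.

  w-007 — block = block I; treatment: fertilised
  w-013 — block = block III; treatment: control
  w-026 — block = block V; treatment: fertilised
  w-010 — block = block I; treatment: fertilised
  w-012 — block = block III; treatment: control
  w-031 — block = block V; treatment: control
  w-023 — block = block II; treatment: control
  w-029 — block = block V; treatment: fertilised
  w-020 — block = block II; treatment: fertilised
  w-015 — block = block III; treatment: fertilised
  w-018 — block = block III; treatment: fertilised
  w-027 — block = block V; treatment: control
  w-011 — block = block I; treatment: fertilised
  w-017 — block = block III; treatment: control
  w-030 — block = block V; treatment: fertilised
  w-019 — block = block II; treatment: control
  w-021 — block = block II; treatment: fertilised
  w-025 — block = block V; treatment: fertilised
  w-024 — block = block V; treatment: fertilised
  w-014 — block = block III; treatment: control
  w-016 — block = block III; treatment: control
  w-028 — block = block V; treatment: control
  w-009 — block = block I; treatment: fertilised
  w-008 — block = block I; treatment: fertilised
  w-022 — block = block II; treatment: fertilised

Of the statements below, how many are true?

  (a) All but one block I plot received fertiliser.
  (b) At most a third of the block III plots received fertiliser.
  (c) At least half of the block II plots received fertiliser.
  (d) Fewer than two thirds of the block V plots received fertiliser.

(a) block I: |A| = 5, |A ∩ B| = 5; needs |A ∖ B| = 1 — false.
(b) block III: |A| = 7, |A ∩ B| = 2; needs |A ∩ B| / |A| ≤ 1/3 — true.
(c) block II: |A| = 5, |A ∩ B| = 3; needs |A ∩ B| ≥ |A ∖ B| — true.
(d) block V: |A| = 8, |A ∩ B| = 5; needs |A ∩ B| / |A| < 2/3 — true.

3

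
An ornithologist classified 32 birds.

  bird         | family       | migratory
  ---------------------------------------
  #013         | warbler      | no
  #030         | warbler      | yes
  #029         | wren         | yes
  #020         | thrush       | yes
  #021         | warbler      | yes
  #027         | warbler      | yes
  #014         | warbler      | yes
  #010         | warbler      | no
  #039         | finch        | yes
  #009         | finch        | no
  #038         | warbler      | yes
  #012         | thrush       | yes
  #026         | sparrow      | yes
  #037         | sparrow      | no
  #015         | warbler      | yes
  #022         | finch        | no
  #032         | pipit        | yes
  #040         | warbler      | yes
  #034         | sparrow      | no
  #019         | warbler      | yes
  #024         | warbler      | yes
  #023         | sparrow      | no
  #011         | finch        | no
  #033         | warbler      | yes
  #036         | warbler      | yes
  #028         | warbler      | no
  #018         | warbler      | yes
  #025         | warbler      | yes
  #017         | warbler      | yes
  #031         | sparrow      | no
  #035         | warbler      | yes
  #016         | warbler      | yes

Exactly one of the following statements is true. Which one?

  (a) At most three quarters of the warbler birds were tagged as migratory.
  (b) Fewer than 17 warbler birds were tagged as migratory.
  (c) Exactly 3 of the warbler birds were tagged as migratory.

(b)

|A| = 19, |A ∩ B| = 16, |A ∖ B| = 3.
(a) requires |A ∩ B| / |A| ≤ 3/4: false.
(b) requires |A ∩ B| < 17: true.
(c) requires |A ∩ B| = 3: false.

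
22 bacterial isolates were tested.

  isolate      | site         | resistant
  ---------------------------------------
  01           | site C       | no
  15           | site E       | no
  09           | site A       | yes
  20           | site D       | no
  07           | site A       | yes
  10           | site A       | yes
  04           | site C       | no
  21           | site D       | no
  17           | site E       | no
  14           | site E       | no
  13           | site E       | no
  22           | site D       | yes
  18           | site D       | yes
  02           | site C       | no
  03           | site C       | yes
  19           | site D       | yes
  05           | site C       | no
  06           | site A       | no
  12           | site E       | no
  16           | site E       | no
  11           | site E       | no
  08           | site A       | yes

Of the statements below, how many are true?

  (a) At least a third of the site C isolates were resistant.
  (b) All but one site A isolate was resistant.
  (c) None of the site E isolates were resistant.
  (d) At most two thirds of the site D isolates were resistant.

3

(a) site C: |A| = 5, |A ∩ B| = 1; needs |A ∩ B| / |A| ≥ 1/3 — false.
(b) site A: |A| = 5, |A ∩ B| = 4; needs |A ∖ B| = 1 — true.
(c) site E: |A| = 7, |A ∩ B| = 0; needs A ∩ B = ∅ (|A ∩ B| = 0) — true.
(d) site D: |A| = 5, |A ∩ B| = 3; needs |A ∩ B| / |A| ≤ 2/3 — true.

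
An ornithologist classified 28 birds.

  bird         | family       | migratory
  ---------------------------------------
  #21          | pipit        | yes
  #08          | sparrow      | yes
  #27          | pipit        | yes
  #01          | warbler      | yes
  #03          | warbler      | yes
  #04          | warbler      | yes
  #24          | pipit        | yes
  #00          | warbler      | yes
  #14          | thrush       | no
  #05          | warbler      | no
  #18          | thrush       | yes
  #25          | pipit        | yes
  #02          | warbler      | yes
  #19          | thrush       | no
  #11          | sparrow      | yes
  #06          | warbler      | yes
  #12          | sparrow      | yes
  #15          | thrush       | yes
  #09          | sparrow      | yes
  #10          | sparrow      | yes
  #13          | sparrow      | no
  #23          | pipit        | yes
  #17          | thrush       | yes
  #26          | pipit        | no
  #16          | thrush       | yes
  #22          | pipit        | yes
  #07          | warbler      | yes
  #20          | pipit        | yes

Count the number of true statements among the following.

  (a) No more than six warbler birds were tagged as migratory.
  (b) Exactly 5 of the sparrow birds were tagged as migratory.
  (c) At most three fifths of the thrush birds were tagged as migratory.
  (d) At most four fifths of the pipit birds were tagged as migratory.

(a) warbler: |A| = 8, |A ∩ B| = 7; needs |A ∩ B| ≤ 6 — false.
(b) sparrow: |A| = 6, |A ∩ B| = 5; needs |A ∩ B| = 5 — true.
(c) thrush: |A| = 6, |A ∩ B| = 4; needs |A ∩ B| / |A| ≤ 3/5 — false.
(d) pipit: |A| = 8, |A ∩ B| = 7; needs |A ∩ B| / |A| ≤ 4/5 — false.

1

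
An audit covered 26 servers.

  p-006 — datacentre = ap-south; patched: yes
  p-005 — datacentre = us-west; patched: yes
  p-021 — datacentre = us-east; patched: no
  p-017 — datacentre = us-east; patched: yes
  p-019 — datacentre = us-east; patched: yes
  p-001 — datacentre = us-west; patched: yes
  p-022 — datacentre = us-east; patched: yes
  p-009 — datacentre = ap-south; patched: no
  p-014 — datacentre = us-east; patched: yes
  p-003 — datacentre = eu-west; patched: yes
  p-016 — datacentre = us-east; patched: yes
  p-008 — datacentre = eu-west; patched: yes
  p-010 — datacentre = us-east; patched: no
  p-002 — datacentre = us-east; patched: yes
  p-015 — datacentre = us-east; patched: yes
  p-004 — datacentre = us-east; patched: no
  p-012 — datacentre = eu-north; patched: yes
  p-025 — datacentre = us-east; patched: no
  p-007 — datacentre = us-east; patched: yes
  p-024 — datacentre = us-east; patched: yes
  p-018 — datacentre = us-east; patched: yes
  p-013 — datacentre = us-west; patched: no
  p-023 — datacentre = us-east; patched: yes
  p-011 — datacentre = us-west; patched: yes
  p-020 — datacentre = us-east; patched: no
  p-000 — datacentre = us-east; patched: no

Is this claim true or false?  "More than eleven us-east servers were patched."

The determiner here denotes the relation: |A ∩ B| > 11.
|A| = 17, |A ∩ B| = 11, |A ∖ B| = 6.
|A ∩ B| = 11, so the statement is false.

False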